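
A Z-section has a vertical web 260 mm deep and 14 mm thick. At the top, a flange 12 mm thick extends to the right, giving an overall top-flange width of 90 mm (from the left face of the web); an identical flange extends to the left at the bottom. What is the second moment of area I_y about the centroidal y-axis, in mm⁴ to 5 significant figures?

I_y ≈ 4.6310 × 10⁶ mm⁴

Split into non-overlapping primitives; take the origin at the lower-left of the bounding box.
Web: 14 × 260, A = 3 640 mm², x = 83 mm, Ī = 59453.33 mm⁴.
Top flange (beyond web): 76 × 12, A = 912 mm², x = 128 mm, Ī = 438 976 mm⁴.
Bottom flange (beyond web): 76 × 12, A = 912 mm², x = 38 mm, Ī = 438 976 mm⁴.
Centroid: x̄ = ΣA·x / ΣA = 83 mm.
Transfer each piece to the centroidal y-axis using Ī + A·d² with d = x − 83:
  web: d = 0 mm → contributes +59453.33 mm⁴
  top flange (beyond web): d = 45 mm → contributes +2 285 776 mm⁴
  bottom flange (beyond web): d = -45 mm → contributes +2 285 776 mm⁴
Total I = 4 631 005 mm⁴.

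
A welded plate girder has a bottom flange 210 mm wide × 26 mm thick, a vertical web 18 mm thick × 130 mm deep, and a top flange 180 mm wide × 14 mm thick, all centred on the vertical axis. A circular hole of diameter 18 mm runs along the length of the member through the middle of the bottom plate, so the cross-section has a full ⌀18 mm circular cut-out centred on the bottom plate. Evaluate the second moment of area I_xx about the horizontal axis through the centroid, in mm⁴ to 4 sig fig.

I_xx ≈ 4.336 × 10⁷ mm⁴

Break the section into simple shapes (no overlaps), measuring from the bottom-left corner of the bounding box.
Bottom plate: 210 × 26, A = 5 460 mm², y = 13 mm, Ī = 307 580 mm⁴.
Web plate: 18 × 130, A = 2 340 mm², y = 91 mm, Ī = 3 295 500 mm⁴.
Top plate: 180 × 14, A = 2 520 mm², y = 163 mm, Ī = 41 160 mm⁴.
Hole (subtracted): ⌀18, A = 254.469 mm², y = 13 mm, Ī = 5 153 mm⁴.
Centroid: ȳ = ΣA·y / ΣA = 68.6871 mm.
Transfer each piece to the horizontal axis through the centroid using Ī + A·d² with d = y − 68.6871:
  bottom plate: d = -55.6871 mm → contributes +17 239 316 mm⁴
  web plate: d = 22.3129 mm → contributes +4 460 508 mm⁴
  top plate: d = 94.3129 mm → contributes +22 456 377 mm⁴
  hole: d = -55.6871 mm → contributes −794 274 mm⁴
Total I = 43 361 927 mm⁴.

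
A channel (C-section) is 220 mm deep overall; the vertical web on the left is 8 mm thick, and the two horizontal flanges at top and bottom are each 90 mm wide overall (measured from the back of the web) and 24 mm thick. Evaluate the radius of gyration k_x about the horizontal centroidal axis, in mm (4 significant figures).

k_x ≈ 88.97 mm

Treat the section as a set of non-overlapping primitives; coordinates are from the bounding-box lower-left.
Web: 8 × 220, A = 1 760 mm², y = 110 mm, Ī = 7 098 667 mm⁴.
Top flange (beyond web): 82 × 24, A = 1 968 mm², y = 208 mm, Ī = 94 464 mm⁴.
Bottom flange (beyond web): 82 × 24, A = 1 968 mm², y = 12 mm, Ī = 94 464 mm⁴.
By symmetry the centroid is at mid-height, ȳ = 110 mm.
Transfer each piece to the horizontal centroidal axis using Ī + A·d² with d = y − 110:
  web: d = 0 mm → contributes +7 098 667 mm⁴
  top flange (beyond web): d = 98 mm → contributes +18 995 136 mm⁴
  bottom flange (beyond web): d = -98 mm → contributes +18 995 136 mm⁴
Total I = 45 088 939 mm⁴.
Radius of gyration: k = √(I/A) = √(45 088 939 / 5 696) = 88.9713 mm.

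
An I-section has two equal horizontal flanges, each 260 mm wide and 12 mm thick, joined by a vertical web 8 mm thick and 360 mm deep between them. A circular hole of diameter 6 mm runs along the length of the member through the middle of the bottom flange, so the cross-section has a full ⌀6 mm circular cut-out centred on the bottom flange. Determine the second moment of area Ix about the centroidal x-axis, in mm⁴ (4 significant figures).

Ix ≈ 2.461 × 10⁸ mm⁴

Treat the section as a set of non-overlapping primitives; coordinates are from the bounding-box lower-left.
Bottom flange: 260 × 12, A = 3 120 mm², y = 6 mm, Ī = 37 440 mm⁴.
Web: 8 × 360, A = 2 880 mm², y = 192 mm, Ī = 31 104 000 mm⁴.
Top flange: 260 × 12, A = 3 120 mm², y = 378 mm, Ī = 37 440 mm⁴.
Hole (subtracted): ⌀6, A = 28.2743 mm², y = 6 mm, Ī = 63.6173 mm⁴.
Centroid: ȳ = ΣA·y / ΣA = 192.578 mm.
Transfer each piece to the centroidal x-axis using Ī + A·d² with d = y − 192.578:
  bottom flange: d = -186.578 mm → contributes +108 649 366 mm⁴
  web: d = -0.578441 mm → contributes +31 104 964 mm⁴
  top flange: d = 185.422 mm → contributes +107 306 642 mm⁴
  hole: d = -186.578 mm → contributes −984 336 mm⁴
Total I = 246 076 635 mm⁴.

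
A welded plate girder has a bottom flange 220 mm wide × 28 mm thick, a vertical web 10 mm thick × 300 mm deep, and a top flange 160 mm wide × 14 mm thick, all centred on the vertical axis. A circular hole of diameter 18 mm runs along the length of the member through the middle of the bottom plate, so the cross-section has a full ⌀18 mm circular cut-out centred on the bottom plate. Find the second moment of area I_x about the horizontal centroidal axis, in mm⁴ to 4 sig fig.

Decompose the section into non-overlapping parts with the origin at the bottom-left of its bounding rectangle.
Bottom plate: 220 × 28, A = 6 160 mm², y = 14 mm, Ī = 402 453 mm⁴.
Web plate: 10 × 300, A = 3 000 mm², y = 178 mm, Ī = 22 500 000 mm⁴.
Top plate: 160 × 14, A = 2 240 mm², y = 335 mm, Ī = 36586.7 mm⁴.
Hole (subtracted): ⌀18, A = 254.469 mm², y = 14 mm, Ī = 5 153 mm⁴.
Centroid: ȳ = ΣA·y / ΣA = 122.657 mm.
Transfer each piece to the horizontal centroidal axis using Ī + A·d² with d = y − 122.657:
  bottom plate: d = -108.657 mm → contributes +73 129 535 mm⁴
  web plate: d = 55.343 mm → contributes +31 688 542 mm⁴
  top plate: d = 212.343 mm → contributes +101 037 175 mm⁴
  hole: d = -108.657 mm → contributes −3 009 502 mm⁴
Total I = 202 845 750 mm⁴.

I_x ≈ 2.028 × 10⁸ mm⁴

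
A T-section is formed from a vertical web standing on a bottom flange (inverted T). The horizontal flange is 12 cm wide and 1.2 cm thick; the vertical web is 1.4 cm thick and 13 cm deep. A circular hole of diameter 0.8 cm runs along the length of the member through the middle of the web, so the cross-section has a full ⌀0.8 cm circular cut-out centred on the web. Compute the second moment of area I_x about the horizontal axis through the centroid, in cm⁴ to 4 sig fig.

Decompose the section into non-overlapping parts with the origin at the bottom-left of its bounding rectangle.
Flange: 12 × 1.2, A = 14.4 cm², y = 0.6 cm, Ī = 1.728 cm⁴.
Web: 1.4 × 13, A = 18.2 cm², y = 7.7 cm, Ī = 256.317 cm⁴.
Hole (subtracted): ⌀0.8, A = 0.502655 cm², y = 7.7 cm, Ī = 0.0201062 cm⁴.
Centroid: ȳ = ΣA·y / ΣA = 4.51469 cm.
Transfer each piece to the horizontal axis through the centroid using Ī + A·d² with d = y − 4.51469:
  flange: d = -3.91469 cm → contributes +222.405 cm⁴
  web: d = 3.18531 cm → contributes +440.978 cm⁴
  hole: d = 3.18531 cm → contributes −5.12014 cm⁴
Total I = 658.262 cm⁴.

I_x ≈ 658.3 cm⁴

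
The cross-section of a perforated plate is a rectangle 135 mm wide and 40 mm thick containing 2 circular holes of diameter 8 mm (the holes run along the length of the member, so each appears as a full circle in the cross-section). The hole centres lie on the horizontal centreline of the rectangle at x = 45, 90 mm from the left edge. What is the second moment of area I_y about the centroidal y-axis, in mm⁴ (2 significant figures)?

I_y ≈ 8.1 × 10⁶ mm⁴

Treat the section as a set of non-overlapping primitives; coordinates are from the bounding-box lower-left.
Plate: 135 × 40, A = 5 400 mm², x = 67.5 mm, Ī = 8 201 250 mm⁴.
Hole 1 (subtracted): ⌀8, A = 50.27 mm², x = 45 mm, Ī = 201.1 mm⁴.
Hole 2 (subtracted): ⌀8, A = 50.27 mm², x = 90 mm, Ī = 201.1 mm⁴.
By symmetry the centroid is at mid-width, x̄ = 67.5 mm.
Transfer each piece to the centroidal y-axis using Ī + A·d² with d = x − 67.5:
  plate: d = 0 mm → contributes +8 201 250 mm⁴
  hole 1: d = -22.5 mm → contributes −25 648 mm⁴
  hole 2: d = 22.5 mm → contributes −25 648 mm⁴
Total I = 8 149 954 mm⁴.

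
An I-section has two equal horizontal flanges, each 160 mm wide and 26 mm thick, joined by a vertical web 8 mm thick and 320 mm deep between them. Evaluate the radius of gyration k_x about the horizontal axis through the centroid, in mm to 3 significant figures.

Treat the section as a set of non-overlapping primitives; coordinates are from the bounding-box lower-left.
Bottom flange: 160 × 26, A = 4 160 mm², y = 13 mm, Ī = 234 347 mm⁴.
Web: 8 × 320, A = 2 560 mm², y = 186 mm, Ī = 21 845 333 mm⁴.
Top flange: 160 × 26, A = 4 160 mm², y = 359 mm, Ī = 234 347 mm⁴.
By symmetry the centroid is at mid-height, ȳ = 186 mm.
Transfer each piece to the horizontal axis through the centroid using Ī + A·d² with d = y − 186:
  bottom flange: d = -173 mm → contributes +124 738 987 mm⁴
  web: d = 0 mm → contributes +21 845 333 mm⁴
  top flange: d = 173 mm → contributes +124 738 987 mm⁴
Total I = 271 323 307 mm⁴.
Radius of gyration: k = √(I/A) = √(271 323 307 / 10 880) = 157.92 mm.

k_x ≈ 158 mm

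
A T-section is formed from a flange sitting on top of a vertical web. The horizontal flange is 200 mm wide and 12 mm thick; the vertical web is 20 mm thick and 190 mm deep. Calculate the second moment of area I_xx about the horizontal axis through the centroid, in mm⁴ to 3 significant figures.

I_xx ≈ 2.65 × 10⁷ mm⁴

Decompose the section into non-overlapping parts with the origin at the bottom-left of its bounding rectangle.
Flange: 200 × 12, A = 2 400 mm², y = 196 mm, Ī = 28 800 mm⁴.
Web: 20 × 190, A = 3 800 mm², y = 95 mm, Ī = 11 431 667 mm⁴.
Centroid: ȳ = ΣA·y / ΣA = 134.1 mm.
Transfer each piece to the horizontal axis through the centroid using Ī + A·d² with d = y − 134.1:
  flange: d = 61.903 mm → contributes +9 225 622 mm⁴
  web: d = -39.097 mm → contributes +17 240 186 mm⁴
Total I = 26 465 809 mm⁴.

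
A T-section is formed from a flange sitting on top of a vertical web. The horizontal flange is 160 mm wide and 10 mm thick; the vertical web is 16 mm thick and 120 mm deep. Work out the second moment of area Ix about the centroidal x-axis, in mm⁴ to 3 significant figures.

Break the section into simple shapes (no overlaps), measuring from the bottom-left corner of the bounding box.
Flange: 160 × 10, A = 1 600 mm², y = 125 mm, Ī = 13 333 mm⁴.
Web: 16 × 120, A = 1 920 mm², y = 60 mm, Ī = 2 304 000 mm⁴.
Centroid: ȳ = ΣA·y / ΣA = 89.545 mm.
Transfer each piece to the centroidal x-axis using Ī + A·d² with d = y − 89.545:
  flange: d = 35.455 mm → contributes +2 024 573 mm⁴
  web: d = -29.545 mm → contributes +3 980 033 mm⁴
Total I = 6 004 606 mm⁴.

Ix ≈ 6.00 × 10⁶ mm⁴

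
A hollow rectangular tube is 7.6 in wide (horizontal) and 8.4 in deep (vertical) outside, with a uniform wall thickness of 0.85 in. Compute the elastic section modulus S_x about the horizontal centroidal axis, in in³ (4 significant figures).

Decompose the section into non-overlapping parts with the origin at the bottom-left of its bounding rectangle.
Outer rectangle: 7.6 × 8.4, A = 63.84 in², y = 4.2 in, Ī = 375.379 in⁴.
Inner void (subtracted): 5.9 × 6.7, A = 39.53 in², y = 4.2 in, Ī = 147.875 in⁴.
By symmetry the centroid is at mid-height, ȳ = 4.2 in.
All pieces are centred on the horizontal centroidal axis, so I = ΣĪ (holes subtracted) = 227.504 in⁴.
Extreme fibre distance c = 4.2 in; S = I/c = 54.1676 in³.

S_x ≈ 54.17 in³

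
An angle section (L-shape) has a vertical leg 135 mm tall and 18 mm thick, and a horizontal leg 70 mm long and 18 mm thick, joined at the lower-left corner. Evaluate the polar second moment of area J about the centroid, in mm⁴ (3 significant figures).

J ≈ 7.13 × 10⁶ mm⁴

Treat the section as a set of non-overlapping primitives; coordinates are from the bounding-box lower-left.
Vertical leg: 18 × 135, A = 2 430 mm², y = 67.5 mm, Ī = 3 690 563 mm⁴.
Horizontal leg (remainder): 52 × 18, A = 936 mm², y = 9 mm, Ī = 25 272 mm⁴.
Centroid: ȳ = ΣA·y / ΣA = 51.233 mm.
Transfer each piece to the centroidal x-axis using Ī + A·d² with d = y − 51.233:
  vertical leg: d = 16.267 mm → contributes +4 333 608 mm⁴
  horizontal leg (remainder): d = -42.233 mm → contributes +1 694 716 mm⁴
Total I = 6 028 324 mm⁴.
For the y-axis: x̄ = 18.733 mm.
Repeating about the centroidal y-axis gives I_y = 1 104 281 mm⁴.
Polar second moment: J = I_x + I_y = 7 132 605 mm⁴.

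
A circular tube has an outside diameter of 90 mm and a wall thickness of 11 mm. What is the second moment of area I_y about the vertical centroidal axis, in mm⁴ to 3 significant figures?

Decompose the section into non-overlapping parts with the origin at the bottom-left of its bounding rectangle.
Outer circle: ⌀90, A = 6361.7 mm², x = 45 mm, Ī = 3 220 623 mm⁴.
Bore (subtracted): ⌀68, A = 3631.7 mm², x = 45 mm, Ī = 1 049 556 mm⁴.
By symmetry the centroid is at mid-width, x̄ = 45 mm.
All pieces are centred on the vertical centroidal axis, so I = ΣĪ (holes subtracted) = 2 171 068 mm⁴.

I_y ≈ 2.17 × 10⁶ mm⁴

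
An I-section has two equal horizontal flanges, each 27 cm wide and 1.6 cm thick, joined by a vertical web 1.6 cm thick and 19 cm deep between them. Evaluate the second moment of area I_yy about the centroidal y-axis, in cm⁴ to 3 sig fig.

Decompose the section into non-overlapping parts with the origin at the bottom-left of its bounding rectangle.
Bottom flange: 27 × 1.6, A = 43.2 cm², x = 13.5 cm, Ī = 2624.4 cm⁴.
Web: 1.6 × 19, A = 30.4 cm², x = 13.5 cm, Ī = 6.4853 cm⁴.
Top flange: 27 × 1.6, A = 43.2 cm², x = 13.5 cm, Ī = 2624.4 cm⁴.
By symmetry the centroid is at mid-width, x̄ = 13.5 cm.
All pieces are centred on the centroidal y-axis, so I = ΣĪ = 5255.3 cm⁴.

I_yy ≈ 5260 cm⁴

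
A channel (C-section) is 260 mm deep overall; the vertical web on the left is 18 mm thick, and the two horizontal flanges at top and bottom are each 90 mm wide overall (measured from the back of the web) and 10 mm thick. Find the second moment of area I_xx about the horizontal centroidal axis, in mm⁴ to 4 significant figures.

I_xx ≈ 4.888 × 10⁷ mm⁴

Decompose the section into non-overlapping parts with the origin at the bottom-left of its bounding rectangle.
Web: 18 × 260, A = 4 680 mm², y = 130 mm, Ī = 26 364 000 mm⁴.
Top flange (beyond web): 72 × 10, A = 720 mm², y = 255 mm, Ī = 6 000 mm⁴.
Bottom flange (beyond web): 72 × 10, A = 720 mm², y = 5 mm, Ī = 6 000 mm⁴.
By symmetry the centroid is at mid-height, ȳ = 130 mm.
Transfer each piece to the horizontal centroidal axis using Ī + A·d² with d = y − 130:
  web: d = 0 mm → contributes +26 364 000 mm⁴
  top flange (beyond web): d = 125 mm → contributes +11 256 000 mm⁴
  bottom flange (beyond web): d = -125 mm → contributes +11 256 000 mm⁴
Total I = 48 876 000 mm⁴.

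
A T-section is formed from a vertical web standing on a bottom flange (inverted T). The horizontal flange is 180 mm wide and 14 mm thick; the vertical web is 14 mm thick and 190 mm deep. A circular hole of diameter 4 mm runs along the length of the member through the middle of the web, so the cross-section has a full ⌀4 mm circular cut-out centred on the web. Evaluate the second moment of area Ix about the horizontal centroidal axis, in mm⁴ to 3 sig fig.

Ix ≈ 2.15 × 10⁷ mm⁴

Treat the section as a set of non-overlapping primitives; coordinates are from the bounding-box lower-left.
Flange: 180 × 14, A = 2 520 mm², y = 7 mm, Ī = 41 160 mm⁴.
Web: 14 × 190, A = 2 660 mm², y = 109 mm, Ī = 8 002 167 mm⁴.
Hole (subtracted): ⌀4, A = 12.566 mm², y = 109 mm, Ī = 12.566 mm⁴.
Centroid: ȳ = ΣA·y / ΣA = 59.258 mm.
Transfer each piece to the horizontal centroidal axis using Ī + A·d² with d = y − 59.258:
  flange: d = -52.258 mm → contributes +6 922 947 mm⁴
  web: d = 49.742 mm → contributes +14 583 793 mm⁴
  hole: d = 49.742 mm → contributes −31 105 mm⁴
Total I = 21 475 635 mm⁴.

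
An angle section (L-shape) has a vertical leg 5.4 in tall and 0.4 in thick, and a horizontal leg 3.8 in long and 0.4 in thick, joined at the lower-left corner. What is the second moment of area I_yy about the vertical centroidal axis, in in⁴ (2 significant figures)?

Split into non-overlapping primitives; take the origin at the lower-left of the bounding box.
Vertical leg: 0.4 × 5.4, A = 2.16 in², x = 0.2 in, Ī = 0.0288 in⁴.
Horizontal leg (remainder): 3.4 × 0.4, A = 1.36 in², x = 2.1 in, Ī = 1.31 in⁴.
Centroid: x̄ = ΣA·x / ΣA = 0.9341 in.
Transfer each piece to the vertical centroidal axis using Ī + A·d² with d = x − 0.9341:
  vertical leg: d = -0.7341 in → contributes +1.193 in⁴
  horizontal leg (remainder): d = 1.166 in → contributes +3.159 in⁴
Total I = 4.352 in⁴.

I_yy ≈ 4.4 in⁴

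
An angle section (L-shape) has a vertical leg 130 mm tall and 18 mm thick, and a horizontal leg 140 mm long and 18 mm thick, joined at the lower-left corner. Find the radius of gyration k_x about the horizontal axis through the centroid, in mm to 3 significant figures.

k_x ≈ 39.0 mm

Treat the section as a set of non-overlapping primitives; coordinates are from the bounding-box lower-left.
Vertical leg: 18 × 130, A = 2 340 mm², y = 65 mm, Ī = 3 295 500 mm⁴.
Horizontal leg (remainder): 122 × 18, A = 2 196 mm², y = 9 mm, Ī = 59 292 mm⁴.
Centroid: ȳ = ΣA·y / ΣA = 37.889 mm.
Transfer each piece to the horizontal axis through the centroid using Ī + A·d² with d = y − 37.889:
  vertical leg: d = 27.111 mm → contributes +5 015 429 mm⁴
  horizontal leg (remainder): d = -28.889 mm → contributes +1 892 003 mm⁴
Total I = 6 907 432 mm⁴.
Radius of gyration: k = √(I/A) = √(6 907 432 / 4 536) = 39.023 mm.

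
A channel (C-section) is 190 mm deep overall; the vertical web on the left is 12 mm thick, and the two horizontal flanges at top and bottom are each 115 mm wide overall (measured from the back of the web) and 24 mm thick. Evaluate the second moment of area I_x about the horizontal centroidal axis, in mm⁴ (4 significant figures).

Break the section into simple shapes (no overlaps), measuring from the bottom-left corner of the bounding box.
Web: 12 × 190, A = 2 280 mm², y = 95 mm, Ī = 6 859 000 mm⁴.
Top flange (beyond web): 103 × 24, A = 2 472 mm², y = 178 mm, Ī = 118 656 mm⁴.
Bottom flange (beyond web): 103 × 24, A = 2 472 mm², y = 12 mm, Ī = 118 656 mm⁴.
By symmetry the centroid is at mid-height, ȳ = 95 mm.
Transfer each piece to the horizontal centroidal axis using Ī + A·d² with d = y − 95:
  web: d = 0 mm → contributes +6 859 000 mm⁴
  top flange (beyond web): d = 83 mm → contributes +17 148 264 mm⁴
  bottom flange (beyond web): d = -83 mm → contributes +17 148 264 mm⁴
Total I = 41 155 528 mm⁴.

I_x ≈ 4.116 × 10⁷ mm⁴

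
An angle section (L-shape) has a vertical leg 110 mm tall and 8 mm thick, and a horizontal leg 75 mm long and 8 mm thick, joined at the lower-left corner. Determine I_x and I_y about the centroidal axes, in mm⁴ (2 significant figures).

I_x ≈ 1.8 × 10⁶ mm⁴, I_y ≈ 6.7 × 10⁵ mm⁴

Decompose the section into non-overlapping parts with the origin at the bottom-left of its bounding rectangle.
Vertical leg: 8 × 110, A = 880 mm², y = 55 mm, Ī = 887 333 mm⁴.
Horizontal leg (remainder): 67 × 8, A = 536 mm², y = 4 mm, Ī = 2 859 mm⁴.
Centroid: ȳ = ΣA·y / ΣA = 35.69 mm.
Transfer each piece to the centroidal x-axis using Ī + A·d² with d = y − 35.69:
  vertical leg: d = 19.31 mm → contributes +1 215 297 mm⁴
  horizontal leg (remainder): d = -31.69 mm → contributes +541 307 mm⁴
Total I = 1 756 604 mm⁴.
For the y-axis: x̄ = 18.19 mm.
Repeating about the centroidal y-axis gives I_y = 673 634 mm⁴.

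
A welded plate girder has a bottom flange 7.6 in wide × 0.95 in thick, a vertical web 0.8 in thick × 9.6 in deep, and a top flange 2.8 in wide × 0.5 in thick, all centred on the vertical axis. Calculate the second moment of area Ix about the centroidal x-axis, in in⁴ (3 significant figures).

Ix ≈ 237 in⁴

Decompose the section into non-overlapping parts with the origin at the bottom-left of its bounding rectangle.
Bottom plate: 7.6 × 0.95, A = 7.22 in², y = 0.475 in, Ī = 0.543 in⁴.
Web plate: 0.8 × 9.6, A = 7.68 in², y = 5.75 in, Ī = 58.982 in⁴.
Top plate: 2.8 × 0.5, A = 1.4 in², y = 10.8 in, Ī = 0.029167 in⁴.
Centroid: ȳ = ΣA·y / ΣA = 3.8472 in.
Transfer each piece to the centroidal x-axis using Ī + A·d² with d = y − 3.8472:
  bottom plate: d = -3.3722 in → contributes +82.647 in⁴
  web plate: d = 1.9028 in → contributes +86.789 in⁴
  top plate: d = 6.9528 in → contributes +67.707 in⁴
Total I = 237.14 in⁴.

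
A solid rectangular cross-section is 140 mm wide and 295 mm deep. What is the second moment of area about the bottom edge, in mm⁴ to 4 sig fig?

I_base ≈ 1.198 × 10⁹ mm⁴

The section: 140 × 295, A = 41 300 mm², y = 147.5 mm, Ī = 299 511 042 mm⁴.
Transfer it to the bottom edge using Ī + A·d² with d = y − 0:
  the section: d = 147.5 mm → contributes +1 198 044 167 mm⁴
Total I = 1 198 044 167 mm⁴.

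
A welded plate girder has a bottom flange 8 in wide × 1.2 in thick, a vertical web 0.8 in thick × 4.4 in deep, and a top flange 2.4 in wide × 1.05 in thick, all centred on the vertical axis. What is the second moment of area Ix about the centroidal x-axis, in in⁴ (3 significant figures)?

Ix ≈ 75.4 in⁴

Split into non-overlapping primitives; take the origin at the lower-left of the bounding box.
Bottom plate: 8 × 1.2, A = 9.6 in², y = 0.6 in, Ī = 1.152 in⁴.
Web plate: 0.8 × 4.4, A = 3.52 in², y = 3.4 in, Ī = 5.6789 in⁴.
Top plate: 2.4 × 1.05, A = 2.52 in², y = 6.125 in, Ī = 0.23153 in⁴.
Centroid: ȳ = ΣA·y / ΣA = 2.1204 in.
Transfer each piece to the centroidal x-axis using Ī + A·d² with d = y − 2.1204:
  bottom plate: d = -1.5204 in → contributes +23.343 in⁴
  web plate: d = 1.2796 in → contributes +11.443 in⁴
  top plate: d = 4.0046 in → contributes +40.644 in⁴
Total I = 75.43 in⁴.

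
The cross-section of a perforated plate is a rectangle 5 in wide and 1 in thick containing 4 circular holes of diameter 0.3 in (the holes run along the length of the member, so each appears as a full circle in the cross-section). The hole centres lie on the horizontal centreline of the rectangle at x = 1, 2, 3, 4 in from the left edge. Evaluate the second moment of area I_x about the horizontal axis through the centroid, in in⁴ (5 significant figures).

Treat the section as a set of non-overlapping primitives; coordinates are from the bounding-box lower-left.
Plate: 5 × 1, A = 5 in², y = 0.5 in, Ī = 0.4166667 in⁴.
Hole 1 (subtracted): ⌀0.3, A = 0.07068583 in², y = 0.5 in, Ī = 0.0003976078 in⁴.
Hole 2 (subtracted): ⌀0.3, A = 0.07068583 in², y = 0.5 in, Ī = 0.0003976078 in⁴.
Hole 3 (subtracted): ⌀0.3, A = 0.07068583 in², y = 0.5 in, Ī = 0.0003976078 in⁴.
Hole 4 (subtracted): ⌀0.3, A = 0.07068583 in², y = 0.5 in, Ī = 0.0003976078 in⁴.
By symmetry the centroid is at mid-height, ȳ = 0.5 in.
All pieces are centred on the horizontal axis through the centroid, so I = ΣĪ (holes subtracted) = 0.4150762 in⁴.

I_x ≈ 0.41508 in⁴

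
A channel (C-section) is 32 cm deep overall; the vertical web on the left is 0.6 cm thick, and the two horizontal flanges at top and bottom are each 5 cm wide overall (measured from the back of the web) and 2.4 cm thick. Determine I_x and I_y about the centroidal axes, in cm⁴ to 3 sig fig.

I_x ≈ 6270 cm⁴, I_y ≈ 97.5 cm⁴

Split into non-overlapping primitives; take the origin at the lower-left of the bounding box.
Web: 0.6 × 32, A = 19.2 cm², y = 16 cm, Ī = 1638.4 cm⁴.
Top flange (beyond web): 4.4 × 2.4, A = 10.56 cm², y = 30.8 cm, Ī = 5.0688 cm⁴.
Bottom flange (beyond web): 4.4 × 2.4, A = 10.56 cm², y = 1.2 cm, Ī = 5.0688 cm⁴.
By symmetry the centroid is at mid-height, ȳ = 16 cm.
Transfer each piece to the centroidal x-axis using Ī + A·d² with d = y − 16:
  web: d = 0 cm → contributes +1638.4 cm⁴
  top flange (beyond web): d = 14.8 cm → contributes +2318.1 cm⁴
  bottom flange (beyond web): d = -14.8 cm → contributes +2318.1 cm⁴
Total I = 6274.7 cm⁴.
For the y-axis: x̄ = 1.6095 cm.
Repeating about the centroidal y-axis gives I_y = 97.507 cm⁴.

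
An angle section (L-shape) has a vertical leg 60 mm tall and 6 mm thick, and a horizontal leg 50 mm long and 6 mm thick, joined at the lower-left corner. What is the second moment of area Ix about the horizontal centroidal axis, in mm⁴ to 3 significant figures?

Treat the section as a set of non-overlapping primitives; coordinates are from the bounding-box lower-left.
Vertical leg: 6 × 60, A = 360 mm², y = 30 mm, Ī = 108 000 mm⁴.
Horizontal leg (remainder): 44 × 6, A = 264 mm², y = 3 mm, Ī = 792 mm⁴.
Centroid: ȳ = ΣA·y / ΣA = 18.577 mm.
Transfer each piece to the horizontal centroidal axis using Ī + A·d² with d = y − 18.577:
  vertical leg: d = 11.423 mm → contributes +154 975 mm⁴
  horizontal leg (remainder): d = -15.577 mm → contributes +64 849 mm⁴
Total I = 219 824 mm⁴.

Ix ≈ 2.20 × 10⁵ mm⁴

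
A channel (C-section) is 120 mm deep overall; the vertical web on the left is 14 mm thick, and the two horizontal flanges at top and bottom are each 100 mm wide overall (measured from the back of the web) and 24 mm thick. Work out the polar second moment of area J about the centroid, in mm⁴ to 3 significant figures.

J ≈ 1.73 × 10⁷ mm⁴

Treat the section as a set of non-overlapping primitives; coordinates are from the bounding-box lower-left.
Web: 14 × 120, A = 1 680 mm², y = 60 mm, Ī = 2 016 000 mm⁴.
Top flange (beyond web): 86 × 24, A = 2 064 mm², y = 108 mm, Ī = 99 072 mm⁴.
Bottom flange (beyond web): 86 × 24, A = 2 064 mm², y = 12 mm, Ī = 99 072 mm⁴.
By symmetry the centroid is at mid-height, ȳ = 60 mm.
Transfer each piece to the centroidal x-axis using Ī + A·d² with d = y − 60:
  web: d = 0 mm → contributes +2 016 000 mm⁴
  top flange (beyond web): d = 48 mm → contributes +4 854 528 mm⁴
  bottom flange (beyond web): d = -48 mm → contributes +4 854 528 mm⁴
Total I = 11 725 056 mm⁴.
For the y-axis: x̄ = 42.537 mm.
Repeating about the centroidal y-axis gives I_y = 5 556 788 mm⁴.
Polar second moment: J = I_x + I_y = 17 281 844 mm⁴.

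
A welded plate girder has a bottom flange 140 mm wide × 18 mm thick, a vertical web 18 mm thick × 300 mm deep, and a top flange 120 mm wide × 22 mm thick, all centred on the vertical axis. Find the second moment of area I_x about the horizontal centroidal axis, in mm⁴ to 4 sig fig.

I_x ≈ 1.728 × 10⁸ mm⁴

Split into non-overlapping primitives; take the origin at the lower-left of the bounding box.
Bottom plate: 140 × 18, A = 2 520 mm², y = 9 mm, Ī = 68 040 mm⁴.
Web plate: 18 × 300, A = 5 400 mm², y = 168 mm, Ī = 40 500 000 mm⁴.
Top plate: 120 × 22, A = 2 640 mm², y = 329 mm, Ī = 106 480 mm⁴.
Centroid: ȳ = ΣA·y / ΣA = 170.307 mm.
Transfer each piece to the horizontal centroidal axis using Ī + A·d² with d = y − 170.307:
  bottom plate: d = -161.307 mm → contributes +65 638 162 mm⁴
  web plate: d = -2.30682 mm → contributes +40 528 736 mm⁴
  top plate: d = 158.693 mm → contributes +66 590 989 mm⁴
Total I = 172 757 886 mm⁴.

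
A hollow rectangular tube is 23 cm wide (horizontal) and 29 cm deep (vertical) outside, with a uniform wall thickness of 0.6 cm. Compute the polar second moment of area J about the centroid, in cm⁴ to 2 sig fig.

J ≈ 1.3 × 10⁴ cm⁴

Treat the section as a set of non-overlapping primitives; coordinates are from the bounding-box lower-left.
Outer rectangle: 23 × 29, A = 667 cm², y = 14.5 cm, Ī = 46 746 cm⁴.
Inner void (subtracted): 21.8 × 27.8, A = 606 cm², y = 14.5 cm, Ī = 39 031 cm⁴.
By symmetry the centroid is at mid-height, ȳ = 14.5 cm.
All pieces are centred on the centroidal x-axis, so I = ΣĪ (holes subtracted) = 7 715 cm⁴.
Repeating about the centroidal y-axis gives I_y = 5 402 cm⁴.
Polar second moment: J = I_x + I_y = 13 117 cm⁴.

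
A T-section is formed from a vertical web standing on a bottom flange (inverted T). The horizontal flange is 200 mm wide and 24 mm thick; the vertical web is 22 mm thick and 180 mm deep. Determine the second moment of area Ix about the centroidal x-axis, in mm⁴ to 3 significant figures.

Ix ≈ 3.35 × 10⁷ mm⁴

Treat the section as a set of non-overlapping primitives; coordinates are from the bounding-box lower-left.
Flange: 200 × 24, A = 4 800 mm², y = 12 mm, Ī = 230 400 mm⁴.
Web: 22 × 180, A = 3 960 mm², y = 114 mm, Ī = 10 692 000 mm⁴.
Centroid: ȳ = ΣA·y / ΣA = 58.11 mm.
Transfer each piece to the centroidal x-axis using Ī + A·d² with d = y − 58.11:
  flange: d = -46.11 mm → contributes +10 435 652 mm⁴
  web: d = 55.89 mm → contributes +23 062 003 mm⁴
Total I = 33 497 655 mm⁴.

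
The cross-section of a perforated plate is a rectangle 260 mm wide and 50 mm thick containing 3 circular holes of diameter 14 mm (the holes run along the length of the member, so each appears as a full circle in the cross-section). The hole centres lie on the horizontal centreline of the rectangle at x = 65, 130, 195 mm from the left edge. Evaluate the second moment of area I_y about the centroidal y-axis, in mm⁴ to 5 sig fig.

I_y ≈ 7.1927 × 10⁷ mm⁴

Break the section into simple shapes (no overlaps), measuring from the bottom-left corner of the bounding box.
Plate: 260 × 50, A = 13 000 mm², x = 130 mm, Ī = 73 233 333 mm⁴.
Hole 1 (subtracted): ⌀14, A = 153.938 mm², x = 65 mm, Ī = 1885.741 mm⁴.
Hole 2 (subtracted): ⌀14, A = 153.938 mm², x = 130 mm, Ī = 1885.741 mm⁴.
Hole 3 (subtracted): ⌀14, A = 153.938 mm², x = 195 mm, Ī = 1885.741 mm⁴.
By symmetry the centroid is at mid-width, x̄ = 130 mm.
Transfer each piece to the centroidal y-axis using Ī + A·d² with d = x − 130:
  plate: d = 0 mm → contributes +73 233 333 mm⁴
  hole 1: d = -65 mm → contributes −652 274 mm⁴
  hole 2: d = 0 mm → contributes −1885.741 mm⁴
  hole 3: d = 65 mm → contributes −652 274 mm⁴
Total I = 71 926 900 mm⁴.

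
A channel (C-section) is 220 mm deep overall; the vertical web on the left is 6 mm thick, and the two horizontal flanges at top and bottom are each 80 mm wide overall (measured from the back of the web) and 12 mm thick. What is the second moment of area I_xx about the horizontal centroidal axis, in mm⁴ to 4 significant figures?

I_xx ≈ 2.455 × 10⁷ mm⁴

Treat the section as a set of non-overlapping primitives; coordinates are from the bounding-box lower-left.
Web: 6 × 220, A = 1 320 mm², y = 110 mm, Ī = 5 324 000 mm⁴.
Top flange (beyond web): 74 × 12, A = 888 mm², y = 214 mm, Ī = 10 656 mm⁴.
Bottom flange (beyond web): 74 × 12, A = 888 mm², y = 6 mm, Ī = 10 656 mm⁴.
By symmetry the centroid is at mid-height, ȳ = 110 mm.
Transfer each piece to the horizontal centroidal axis using Ī + A·d² with d = y − 110:
  web: d = 0 mm → contributes +5 324 000 mm⁴
  top flange (beyond web): d = 104 mm → contributes +9 615 264 mm⁴
  bottom flange (beyond web): d = -104 mm → contributes +9 615 264 mm⁴
Total I = 24 554 528 mm⁴.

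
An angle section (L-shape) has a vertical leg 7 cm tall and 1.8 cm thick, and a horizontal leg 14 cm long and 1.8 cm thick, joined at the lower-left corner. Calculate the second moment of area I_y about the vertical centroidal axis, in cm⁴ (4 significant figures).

I_y ≈ 668.1 cm⁴

Break the section into simple shapes (no overlaps), measuring from the bottom-left corner of the bounding box.
Vertical leg: 1.8 × 7, A = 12.6 cm², x = 0.9 cm, Ī = 3.402 cm⁴.
Horizontal leg (remainder): 12.2 × 1.8, A = 21.96 cm², x = 7.9 cm, Ī = 272.377 cm⁴.
Centroid: x̄ = ΣA·x / ΣA = 5.34792 cm.
Transfer each piece to the vertical centroidal axis using Ī + A·d² with d = x − 5.34792:
  vertical leg: d = -4.44792 cm → contributes +252.68 cm⁴
  horizontal leg (remainder): d = 2.55208 cm → contributes +415.406 cm⁴
Total I = 668.085 cm⁴.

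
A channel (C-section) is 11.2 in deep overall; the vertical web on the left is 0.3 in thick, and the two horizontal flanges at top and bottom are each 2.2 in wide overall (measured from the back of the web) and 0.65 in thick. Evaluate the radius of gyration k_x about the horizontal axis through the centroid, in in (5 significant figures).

Decompose the section into non-overlapping parts with the origin at the bottom-left of its bounding rectangle.
Web: 0.3 × 11.2, A = 3.36 in², y = 5.6 in, Ī = 35.1232 in⁴.
Top flange (beyond web): 1.9 × 0.65, A = 1.235 in², y = 10.875 in, Ī = 0.04348229 in⁴.
Bottom flange (beyond web): 1.9 × 0.65, A = 1.235 in², y = 0.325 in, Ī = 0.04348229 in⁴.
By symmetry the centroid is at mid-height, ȳ = 5.6 in.
Transfer each piece to the horizontal axis through the centroid using Ī + A·d² with d = y − 5.6:
  web: d = 0 in → contributes +35.1232 in⁴
  top flange (beyond web): d = 5.275 in → contributes +34.40813 in⁴
  bottom flange (beyond web): d = -5.275 in → contributes +34.40813 in⁴
Total I = 103.9395 in⁴.
Radius of gyration: k = √(I/A) = √(103.9395 / 5.83) = 4.222367 in.

k_x ≈ 4.2224 in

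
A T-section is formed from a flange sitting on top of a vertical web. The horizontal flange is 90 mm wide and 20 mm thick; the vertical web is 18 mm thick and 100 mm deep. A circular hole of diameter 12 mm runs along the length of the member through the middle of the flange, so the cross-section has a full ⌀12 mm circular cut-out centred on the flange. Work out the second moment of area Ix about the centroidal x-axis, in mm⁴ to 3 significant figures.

Treat the section as a set of non-overlapping primitives; coordinates are from the bounding-box lower-left.
Flange: 90 × 20, A = 1 800 mm², y = 110 mm, Ī = 60 000 mm⁴.
Web: 18 × 100, A = 1 800 mm², y = 50 mm, Ī = 1 500 000 mm⁴.
Hole (subtracted): ⌀12, A = 113.1 mm², y = 110 mm, Ī = 1017.9 mm⁴.
Centroid: ȳ = ΣA·y / ΣA = 79.027 mm.
Transfer each piece to the centroidal x-axis using Ī + A·d² with d = y − 79.027:
  flange: d = 30.973 mm → contributes +1 786 793 mm⁴
  web: d = -29.027 mm → contributes +3 016 615 mm⁴
  hole: d = 30.973 mm → contributes −109 516 mm⁴
Total I = 4 693 893 mm⁴.

Ix ≈ 4.69 × 10⁶ mm⁴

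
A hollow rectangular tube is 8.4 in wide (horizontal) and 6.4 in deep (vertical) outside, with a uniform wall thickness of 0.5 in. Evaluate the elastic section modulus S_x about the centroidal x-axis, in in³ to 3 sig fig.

S_x ≈ 27.0 in³

Treat the section as a set of non-overlapping primitives; coordinates are from the bounding-box lower-left.
Outer rectangle: 8.4 × 6.4, A = 53.76 in², y = 3.2 in, Ī = 183.5 in⁴.
Inner void (subtracted): 7.4 × 5.4, A = 39.96 in², y = 3.2 in, Ī = 97.103 in⁴.
By symmetry the centroid is at mid-height, ȳ = 3.2 in.
All pieces are centred on the centroidal x-axis, so I = ΣĪ (holes subtracted) = 86.398 in⁴.
Extreme fibre distance c = 3.2 in; S = I/c = 26.999 in³.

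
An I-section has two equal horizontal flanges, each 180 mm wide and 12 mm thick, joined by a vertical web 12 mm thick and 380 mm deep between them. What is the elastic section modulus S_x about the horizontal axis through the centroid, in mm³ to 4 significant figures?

Treat the section as a set of non-overlapping primitives; coordinates are from the bounding-box lower-left.
Bottom flange: 180 × 12, A = 2 160 mm², y = 6 mm, Ī = 25 920 mm⁴.
Web: 12 × 380, A = 4 560 mm², y = 202 mm, Ī = 54 872 000 mm⁴.
Top flange: 180 × 12, A = 2 160 mm², y = 398 mm, Ī = 25 920 mm⁴.
By symmetry the centroid is at mid-height, ȳ = 202 mm.
Transfer each piece to the horizontal axis through the centroid using Ī + A·d² with d = y − 202:
  bottom flange: d = -196 mm → contributes +83 004 480 mm⁴
  web: d = 0 mm → contributes +54 872 000 mm⁴
  top flange: d = 196 mm → contributes +83 004 480 mm⁴
Total I = 220 880 960 mm⁴.
Extreme fibre distance c = 202 mm; S = I/c = 1 093 470 mm³.

S_x ≈ 1.093 × 10⁶ mm³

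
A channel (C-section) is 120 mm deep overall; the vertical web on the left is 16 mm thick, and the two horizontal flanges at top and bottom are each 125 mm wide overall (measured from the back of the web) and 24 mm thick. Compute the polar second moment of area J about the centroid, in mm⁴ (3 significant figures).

J ≈ 2.53 × 10⁷ mm⁴

Split into non-overlapping primitives; take the origin at the lower-left of the bounding box.
Web: 16 × 120, A = 1 920 mm², y = 60 mm, Ī = 2 304 000 mm⁴.
Top flange (beyond web): 109 × 24, A = 2 616 mm², y = 108 mm, Ī = 125 568 mm⁴.
Bottom flange (beyond web): 109 × 24, A = 2 616 mm², y = 12 mm, Ī = 125 568 mm⁴.
By symmetry the centroid is at mid-height, ȳ = 60 mm.
Transfer each piece to the centroidal x-axis using Ī + A·d² with d = y − 60:
  web: d = 0 mm → contributes +2 304 000 mm⁴
  top flange (beyond web): d = 48 mm → contributes +6 152 832 mm⁴
  bottom flange (beyond web): d = -48 mm → contributes +6 152 832 mm⁴
Total I = 14 609 664 mm⁴.
For the y-axis: x̄ = 53.721 mm.
Repeating about the centroidal y-axis gives I_y = 10 707 653 mm⁴.
Polar second moment: J = I_x + I_y = 25 317 317 mm⁴.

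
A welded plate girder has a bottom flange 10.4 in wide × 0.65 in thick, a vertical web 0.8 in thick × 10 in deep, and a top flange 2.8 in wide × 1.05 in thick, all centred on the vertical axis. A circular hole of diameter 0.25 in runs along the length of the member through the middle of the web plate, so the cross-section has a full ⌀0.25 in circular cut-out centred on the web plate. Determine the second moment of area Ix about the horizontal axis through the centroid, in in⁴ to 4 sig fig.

Decompose the section into non-overlapping parts with the origin at the bottom-left of its bounding rectangle.
Bottom plate: 10.4 × 0.65, A = 6.76 in², y = 0.325 in, Ī = 0.238008 in⁴.
Web plate: 0.8 × 10, A = 8 in², y = 5.65 in, Ī = 66.6667 in⁴.
Top plate: 2.8 × 1.05, A = 2.94 in², y = 11.175 in, Ī = 0.270113 in⁴.
Hole (subtracted): ⌀0.25, A = 0.0490874 in², y = 5.65 in, Ī = 0.000191748 in⁴.
Centroid: ȳ = ΣA·y / ΣA = 4.53088 in.
Transfer each piece to the horizontal axis through the centroid using Ī + A·d² with d = y − 4.53088:
  bottom plate: d = -4.20588 in → contributes +119.818 in⁴
  web plate: d = 1.11912 in → contributes +76.6861 in⁴
  top plate: d = 6.64412 in → contributes +130.054 in⁴
  hole: d = 1.11912 in → contributes −0.0616703 in⁴
Total I = 326.497 in⁴.

Ix ≈ 326.5 in⁴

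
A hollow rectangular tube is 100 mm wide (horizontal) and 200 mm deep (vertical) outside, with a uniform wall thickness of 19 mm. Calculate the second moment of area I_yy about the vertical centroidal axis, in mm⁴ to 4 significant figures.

I_yy ≈ 1.345 × 10⁷ mm⁴

Decompose the section into non-overlapping parts with the origin at the bottom-left of its bounding rectangle.
Outer rectangle: 100 × 200, A = 20 000 mm², x = 50 mm, Ī = 16 666 667 mm⁴.
Inner void (subtracted): 62 × 162, A = 10 044 mm², x = 50 mm, Ī = 3 217 428 mm⁴.
By symmetry the centroid is at mid-width, x̄ = 50 mm.
All pieces are centred on the vertical centroidal axis, so I = ΣĪ (holes subtracted) = 13 449 239 mm⁴.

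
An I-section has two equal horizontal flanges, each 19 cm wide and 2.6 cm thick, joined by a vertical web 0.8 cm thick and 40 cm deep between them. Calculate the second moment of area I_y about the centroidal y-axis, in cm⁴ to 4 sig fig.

Treat the section as a set of non-overlapping primitives; coordinates are from the bounding-box lower-left.
Bottom flange: 19 × 2.6, A = 49.4 cm², x = 9.5 cm, Ī = 1486.12 cm⁴.
Web: 0.8 × 40, A = 32 cm², x = 9.5 cm, Ī = 1.70667 cm⁴.
Top flange: 19 × 2.6, A = 49.4 cm², x = 9.5 cm, Ī = 1486.12 cm⁴.
By symmetry the centroid is at mid-width, x̄ = 9.5 cm.
All pieces are centred on the centroidal y-axis, so I = ΣĪ = 2973.94 cm⁴.

I_y ≈ 2974 cm⁴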